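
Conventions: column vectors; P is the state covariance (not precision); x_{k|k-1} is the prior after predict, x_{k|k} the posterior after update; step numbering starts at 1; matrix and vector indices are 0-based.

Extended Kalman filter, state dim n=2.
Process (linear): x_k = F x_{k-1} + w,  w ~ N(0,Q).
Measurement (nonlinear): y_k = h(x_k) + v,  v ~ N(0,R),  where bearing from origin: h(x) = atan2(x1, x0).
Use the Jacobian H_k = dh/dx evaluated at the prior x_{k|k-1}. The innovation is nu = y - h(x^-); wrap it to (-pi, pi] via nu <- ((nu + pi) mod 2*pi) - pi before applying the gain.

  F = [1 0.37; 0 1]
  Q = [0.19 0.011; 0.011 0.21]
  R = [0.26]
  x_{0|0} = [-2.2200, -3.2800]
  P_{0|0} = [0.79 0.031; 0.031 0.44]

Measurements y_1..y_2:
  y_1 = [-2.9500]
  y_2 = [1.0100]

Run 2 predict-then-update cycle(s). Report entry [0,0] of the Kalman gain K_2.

step 1: x^-=[-3.4336, -3.2800]  P^-=[1.0632 0.2048; 0.2048 0.6500]  H_jac=[0.1455 -0.1523]  S=[0.2885]  K=[0.4280; -0.2398]  nu=[-0.5709]  x^+=[-3.6779, -3.1431]  P^+=[1.0103 0.2344; 0.2344 0.6334]
step 2: x^-=[-4.8409, -3.1431]  P^-=[1.4605 0.4798; 0.4798 0.8434]  H_jac=[0.0943 -0.1453]  S=[0.2777]  K=[0.2452; -0.2784]  nu=[-2.7075]  x^+=[-5.5047, -2.3894]  P^+=[1.4438 0.4987; 0.4987 0.8219]

K[0,0] = 0.2452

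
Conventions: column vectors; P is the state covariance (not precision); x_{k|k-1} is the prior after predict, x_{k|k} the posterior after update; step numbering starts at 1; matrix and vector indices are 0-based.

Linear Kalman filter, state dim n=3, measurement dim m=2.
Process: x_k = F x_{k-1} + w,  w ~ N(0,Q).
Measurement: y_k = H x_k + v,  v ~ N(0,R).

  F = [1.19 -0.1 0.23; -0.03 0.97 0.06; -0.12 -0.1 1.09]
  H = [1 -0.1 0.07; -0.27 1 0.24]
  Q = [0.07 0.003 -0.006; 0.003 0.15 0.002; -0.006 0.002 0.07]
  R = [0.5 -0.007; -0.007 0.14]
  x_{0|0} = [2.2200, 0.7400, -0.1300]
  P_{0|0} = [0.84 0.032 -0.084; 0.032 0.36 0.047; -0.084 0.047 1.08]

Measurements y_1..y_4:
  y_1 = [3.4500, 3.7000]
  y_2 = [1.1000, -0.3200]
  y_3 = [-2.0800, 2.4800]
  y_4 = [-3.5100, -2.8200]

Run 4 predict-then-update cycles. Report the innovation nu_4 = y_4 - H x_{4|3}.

step 1: x^-=[2.5379, 0.6434, -0.4821]  P^-=[1.2645 -0.0052 0.0321; -0.0052 0.4973 0.0899; 0.0321 0.0899 1.3813]  S=[1.7805 -0.3690; -0.3690 0.8508]  K=[0.6913 -0.0985; 0.1092 0.6589; 0.1844 0.5651]  nu=[1.0102, 3.8575]  x^+=[2.8565, 3.2954, 1.8840]  P^+=[0.3550 0.0797 -0.0101; 0.0797 0.1598 -0.1951; -0.0101 -0.1951 1.1260]
step 2: x^-=[3.5030, 3.2238, 1.3813]  P^-=[0.6184 0.0395 0.2316; 0.0395 0.2774 -0.1524; 0.2316 -0.1524 1.4616]  S=[1.1550 -0.0924; -0.0924 0.4222]  K=[0.5419 -0.0516; 0.0454 0.5551; 0.3339 0.3949]  nu=[-2.1773, -2.9295]  x^+=[2.4744, 1.4988, -0.5025]  P^+=[0.2729 0.0508 0.0494; 0.0508 0.1496 -0.2436; 0.0494 -0.2436 1.2914]
step 3: x^-=[2.6790, 1.3494, -0.9946]  P^-=[0.5525 0.0057 0.3697; 0.0057 0.2642 -0.1909; 0.3697 -0.1909 1.6511]  S=[1.1165 -0.0761; -0.0761 0.3969]  K=[0.5148 -0.0393; 0.0067 0.5475; 0.4761 0.3570]  nu=[-4.5545, 2.0926]  x^+=[0.2520, 2.4645, -2.4158]  P^+=[0.2529 0.0318 0.1142; 0.0318 0.1457 -0.2521; 0.1142 -0.2521 1.3733]
step 4: x^-=[-0.5022, 2.2380, -2.9099]  P^-=[0.5687 -0.0118 0.4785; -0.0118 0.2606 -0.1946; 0.4785 -0.1946 1.7326]  S=[1.1519 -0.0728; -0.0728 0.3929]  K=[0.5218 -0.0319; -0.0099 0.5509; 0.5589 0.3378]  nu=[-2.5803, -4.4952]  x^+=[-1.7051, -0.2127, -5.8707]  P^+=[0.2523 0.0220 0.1583; 0.0220 0.1405 -0.2392; 0.1583 -0.2392 1.3554]

innov = [-2.5803, -4.4952]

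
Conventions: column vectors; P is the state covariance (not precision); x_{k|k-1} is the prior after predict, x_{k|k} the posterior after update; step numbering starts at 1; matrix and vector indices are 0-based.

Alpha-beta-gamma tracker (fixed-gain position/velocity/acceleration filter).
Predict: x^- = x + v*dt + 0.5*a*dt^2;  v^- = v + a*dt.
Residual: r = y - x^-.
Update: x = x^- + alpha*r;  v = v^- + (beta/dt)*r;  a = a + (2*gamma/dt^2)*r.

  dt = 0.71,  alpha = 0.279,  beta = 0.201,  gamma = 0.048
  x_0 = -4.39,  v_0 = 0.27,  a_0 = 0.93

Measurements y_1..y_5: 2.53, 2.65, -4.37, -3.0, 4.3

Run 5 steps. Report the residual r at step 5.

resid = -0.2752

step 1: x_pred=-3.9639  r=6.4939  x^+=-2.1521  v^+=2.7687  a^+=2.1667
step 2: x_pred=0.3598  r=2.2902  x^+=0.9988  v^+=4.9554  a^+=2.6028
step 3: x_pred=5.1732  r=-9.5432  x^+=2.5106  v^+=4.1018  a^+=0.7854
step 4: x_pred=5.6208  r=-8.6208  x^+=3.2156  v^+=2.2189  a^+=-0.8563
step 5: x_pred=4.5752  r=-0.2752  x^+=4.4984  v^+=1.5330  a^+=-0.9087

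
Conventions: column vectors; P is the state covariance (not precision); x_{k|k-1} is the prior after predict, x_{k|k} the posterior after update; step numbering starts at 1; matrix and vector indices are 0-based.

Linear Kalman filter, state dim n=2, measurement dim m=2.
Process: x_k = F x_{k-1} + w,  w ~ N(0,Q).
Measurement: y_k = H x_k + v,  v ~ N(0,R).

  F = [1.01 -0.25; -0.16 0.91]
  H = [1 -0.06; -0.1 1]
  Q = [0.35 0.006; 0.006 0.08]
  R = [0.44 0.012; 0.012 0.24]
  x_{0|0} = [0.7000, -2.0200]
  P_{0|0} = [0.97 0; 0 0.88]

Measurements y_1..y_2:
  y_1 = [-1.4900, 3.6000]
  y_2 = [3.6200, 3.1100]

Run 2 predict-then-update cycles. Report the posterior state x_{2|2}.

x_post = [1.3660, 2.5250]

step 1: x^-=[1.2120, -1.9502]  P^-=[1.3945 -0.3510; -0.3510 0.8336]  S=[1.8796 -0.5305; -0.5305 1.1577]  K=[0.7277 -0.0901; -0.0018 0.7495]  nu=[-2.8190, 5.6714]  x^+=[-1.3505, 2.3056]  P^+=[0.3202 0.0191; 0.0191 0.1818]
step 2: x^-=[-1.9405, 2.3142]  P^-=[0.6784 -0.0688; -0.0688 0.2332]  S=[1.1275 -0.1390; -0.1390 0.4937]  K=[0.5918 -0.1101; -0.0139 0.4823]  nu=[5.6993, 0.6018]  x^+=[1.3660, 2.5250]  P^+=[0.2595 0.0066; 0.0066 0.1162]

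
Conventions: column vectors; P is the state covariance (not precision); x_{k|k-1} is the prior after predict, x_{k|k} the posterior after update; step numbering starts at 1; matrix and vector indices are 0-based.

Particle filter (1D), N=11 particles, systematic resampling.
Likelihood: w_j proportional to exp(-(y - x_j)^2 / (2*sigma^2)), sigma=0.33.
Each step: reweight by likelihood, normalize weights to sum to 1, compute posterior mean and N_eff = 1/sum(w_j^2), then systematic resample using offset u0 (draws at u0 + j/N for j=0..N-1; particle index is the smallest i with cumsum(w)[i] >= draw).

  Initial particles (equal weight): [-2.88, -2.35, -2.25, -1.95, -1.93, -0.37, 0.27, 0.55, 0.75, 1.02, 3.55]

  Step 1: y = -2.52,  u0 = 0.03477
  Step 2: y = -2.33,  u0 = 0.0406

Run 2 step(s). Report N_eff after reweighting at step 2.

N_eff = 9.4902

step 1: w=[0.2146, 0.3407, 0.2784, 0.0875, 0.0787, 0.0000, 0.0000, 0.0000, 0.0000, 0.0000, 0.0000]  mean=-2.3678  Neff=3.9442  idx=[0, 0, 1, 1, 1, 1, 2, 2, 2, 3, 4]
step 2: w=[0.0297, 0.0297, 0.1188, 0.1188, 0.1188, 0.1188, 0.1156, 0.1156, 0.1156, 0.0613, 0.0571]  mean=-2.2983  Neff=9.4902  idx=[1, 2, 3, 4, 4, 5, 6, 7, 8, 8, 10]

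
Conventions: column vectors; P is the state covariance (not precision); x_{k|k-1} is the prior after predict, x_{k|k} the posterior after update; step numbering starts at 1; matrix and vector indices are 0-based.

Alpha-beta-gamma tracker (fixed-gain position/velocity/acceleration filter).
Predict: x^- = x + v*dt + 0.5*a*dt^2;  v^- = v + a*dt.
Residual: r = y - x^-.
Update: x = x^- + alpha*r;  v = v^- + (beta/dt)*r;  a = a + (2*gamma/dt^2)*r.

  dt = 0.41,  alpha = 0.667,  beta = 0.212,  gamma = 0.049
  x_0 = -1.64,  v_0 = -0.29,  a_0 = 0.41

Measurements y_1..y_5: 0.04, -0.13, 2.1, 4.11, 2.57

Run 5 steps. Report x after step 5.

x_post = 3.6238

step 1: x_pred=-1.7244  r=1.7644  x^+=-0.5476  v^+=0.7904  a^+=1.4386
step 2: x_pred=-0.1026  r=-0.0274  x^+=-0.1209  v^+=1.3661  a^+=1.4226
step 3: x_pred=0.5588  r=1.5412  x^+=1.5868  v^+=2.7463  a^+=2.3211
step 4: x_pred=2.9079  r=1.2021  x^+=3.7097  v^+=4.3196  a^+=3.0220
step 5: x_pred=5.7347  r=-3.1647  x^+=3.6238  v^+=3.9222  a^+=1.1770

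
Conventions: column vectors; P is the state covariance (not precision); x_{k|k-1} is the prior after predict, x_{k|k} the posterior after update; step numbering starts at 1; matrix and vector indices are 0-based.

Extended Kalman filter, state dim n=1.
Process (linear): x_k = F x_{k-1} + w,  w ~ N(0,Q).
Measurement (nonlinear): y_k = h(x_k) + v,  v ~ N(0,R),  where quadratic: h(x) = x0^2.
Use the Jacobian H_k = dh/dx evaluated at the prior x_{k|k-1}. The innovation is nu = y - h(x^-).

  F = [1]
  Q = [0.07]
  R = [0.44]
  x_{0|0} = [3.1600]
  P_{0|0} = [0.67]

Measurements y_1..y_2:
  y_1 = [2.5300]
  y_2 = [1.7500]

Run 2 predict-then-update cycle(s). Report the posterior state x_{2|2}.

x_post = [1.5794]

step 1: x^-=[3.1600]  P^-=[0.7400]  H_jac=[6.3200]  S=[29.9974]  K=[0.1559]  nu=[-7.4556]  x^+=[1.9976]  P^+=[0.0109]
step 2: x^-=[1.9976]  P^-=[0.0809]  H_jac=[3.9952]  S=[1.7306]  K=[0.1867]  nu=[-2.2405]  x^+=[1.5794]  P^+=[0.0206]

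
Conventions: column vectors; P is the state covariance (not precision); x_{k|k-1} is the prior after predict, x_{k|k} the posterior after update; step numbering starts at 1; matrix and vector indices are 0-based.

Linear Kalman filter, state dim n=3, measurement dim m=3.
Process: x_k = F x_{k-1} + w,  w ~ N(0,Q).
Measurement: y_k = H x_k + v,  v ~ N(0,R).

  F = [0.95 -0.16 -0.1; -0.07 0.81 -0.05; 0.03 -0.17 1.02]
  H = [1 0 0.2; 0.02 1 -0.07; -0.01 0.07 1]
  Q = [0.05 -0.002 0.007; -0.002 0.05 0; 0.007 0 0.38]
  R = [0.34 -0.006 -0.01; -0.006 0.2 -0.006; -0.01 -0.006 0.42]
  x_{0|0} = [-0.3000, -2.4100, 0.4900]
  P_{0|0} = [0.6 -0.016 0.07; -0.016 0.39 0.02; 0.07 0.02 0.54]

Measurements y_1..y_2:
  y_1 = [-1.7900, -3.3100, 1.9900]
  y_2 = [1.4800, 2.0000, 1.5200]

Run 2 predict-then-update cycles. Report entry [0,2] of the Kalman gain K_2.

step 1: x^-=[0.0516, -1.9556, 0.9005]  P^-=[0.5991 -0.1065 0.0470; -0.1065 0.3109 -0.0715; 0.0470 -0.0715 0.9511]  S=[0.9959 -0.1313 0.2127; -0.1313 0.5214 -0.1202; 0.2127 -0.1202 1.3619]  K=[0.6209 -0.0490 -0.0767; -0.0481 0.5952 0.0243; 0.0829 -0.0868 0.6738]  nu=[-2.0217, -1.2924, 1.2269]  x^+=[-1.2343, -2.5979, 1.6718]  P^+=[0.2191 -0.0199 -0.0345; -0.0199 0.1195 -0.0014; -0.0345 -0.0014 0.2824]
step 2: x^-=[-0.9241, -2.1015, 2.1099]  P^-=[0.2661 -0.0446 -0.0422; -0.0446 0.1323 -0.0307; -0.0422 -0.0307 0.6761]  S=[0.6163 -0.0582 0.0769; -0.0582 0.3384 -0.0752; 0.0769 -0.0752 1.0934]  K=[0.4229 -0.0520 -0.0772; -0.0471 0.3891 0.0108; 0.0671 -0.0870 0.6061]  nu=[1.9822, 4.2677, -0.4520]  x^+=[-0.2728, -0.5393, 1.5979]  P^+=[0.1516 -0.0178 -0.0336; -0.0178 0.0782 -0.0030; -0.0336 -0.0030 0.2543]

K[0,2] = -0.0772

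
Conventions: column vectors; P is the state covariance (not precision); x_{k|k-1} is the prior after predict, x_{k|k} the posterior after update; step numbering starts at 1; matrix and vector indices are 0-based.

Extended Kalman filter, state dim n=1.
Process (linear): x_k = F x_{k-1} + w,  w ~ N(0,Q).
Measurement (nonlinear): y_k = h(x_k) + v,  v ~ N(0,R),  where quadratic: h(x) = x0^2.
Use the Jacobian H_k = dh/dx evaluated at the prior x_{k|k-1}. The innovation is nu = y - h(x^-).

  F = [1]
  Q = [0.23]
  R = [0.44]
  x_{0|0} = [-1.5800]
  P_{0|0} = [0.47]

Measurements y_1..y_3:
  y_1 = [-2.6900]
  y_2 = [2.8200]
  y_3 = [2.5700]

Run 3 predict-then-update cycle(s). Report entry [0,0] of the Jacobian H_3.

H_jac[0,0] = -0.3210

step 1: x^-=[-1.5800]  P^-=[0.7000]  H_jac=[-3.1600]  S=[7.4299]  K=[-0.2977]  nu=[-5.1864]  x^+=[-0.0359]  P^+=[0.0415]
step 2: x^-=[-0.0359]  P^-=[0.2715]  H_jac=[-0.0719]  S=[0.4414]  K=[-0.0442]  nu=[2.8187]  x^+=[-0.1605]  P^+=[0.2706]
step 3: x^-=[-0.1605]  P^-=[0.5006]  H_jac=[-0.3210]  S=[0.4916]  K=[-0.3269]  nu=[2.5442]  x^+=[-0.9922]  P^+=[0.4481]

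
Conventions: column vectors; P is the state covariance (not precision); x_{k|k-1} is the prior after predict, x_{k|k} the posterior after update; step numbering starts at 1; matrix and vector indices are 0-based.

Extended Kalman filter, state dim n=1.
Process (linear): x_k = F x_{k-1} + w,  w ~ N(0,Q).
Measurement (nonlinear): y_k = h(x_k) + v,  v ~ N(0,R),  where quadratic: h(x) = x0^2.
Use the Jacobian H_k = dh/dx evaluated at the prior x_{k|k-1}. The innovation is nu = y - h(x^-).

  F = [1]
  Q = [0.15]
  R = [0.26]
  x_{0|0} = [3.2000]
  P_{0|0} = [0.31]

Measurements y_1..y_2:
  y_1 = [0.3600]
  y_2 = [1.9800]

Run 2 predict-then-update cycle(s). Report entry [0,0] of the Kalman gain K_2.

K[0,0] = 0.2597

step 1: x^-=[3.2000]  P^-=[0.4600]  H_jac=[6.4000]  S=[19.1016]  K=[0.1541]  nu=[-9.8800]  x^+=[1.6773]  P^+=[0.0063]
step 2: x^-=[1.6773]  P^-=[0.1563]  H_jac=[3.3545]  S=[2.0184]  K=[0.2597]  nu=[-0.8332]  x^+=[1.4609]  P^+=[0.0201]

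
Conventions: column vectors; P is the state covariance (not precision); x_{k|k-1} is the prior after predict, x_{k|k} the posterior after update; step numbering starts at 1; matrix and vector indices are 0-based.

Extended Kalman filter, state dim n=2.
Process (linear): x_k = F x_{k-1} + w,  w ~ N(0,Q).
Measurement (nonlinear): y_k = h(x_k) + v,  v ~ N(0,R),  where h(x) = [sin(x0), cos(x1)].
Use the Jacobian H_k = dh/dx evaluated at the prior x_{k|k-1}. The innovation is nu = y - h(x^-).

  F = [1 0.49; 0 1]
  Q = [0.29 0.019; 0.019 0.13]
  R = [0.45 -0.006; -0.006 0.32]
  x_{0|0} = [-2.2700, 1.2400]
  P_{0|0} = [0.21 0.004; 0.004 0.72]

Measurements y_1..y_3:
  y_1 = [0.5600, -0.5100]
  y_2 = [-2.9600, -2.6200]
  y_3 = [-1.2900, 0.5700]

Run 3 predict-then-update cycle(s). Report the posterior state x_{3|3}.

step 1: x^-=[-1.6624, 1.2400]  P^-=[0.6768 0.3758; 0.3758 0.8500]  H_jac=[-0.0915 0.0000; 0.0000 -0.9458]  S=[0.4557 0.0265; 0.0265 1.0803]  K=[-0.1169 -0.3261; -0.0322 -0.7433]  nu=[1.5558, -0.8348]  x^+=[-1.5720, 1.8105]  P^+=[0.5536 0.1096; 0.1096 0.2513]
step 2: x^-=[-0.6849, 1.8105]  P^-=[1.0114 0.2517; 0.2517 0.3813]  H_jac=[0.7745 0.0000; 0.0000 -0.9714]  S=[1.0567 -0.1954; -0.1954 0.6798]  K=[0.7127 -0.1549; 0.0885 -0.5194]  nu=[-2.3274, -2.3826]  x^+=[-1.9745, 2.8422]  P^+=[0.4153 0.0554; 0.0554 0.1717]
step 3: x^-=[-0.5818, 2.8422]  P^-=[0.8008 0.1585; 0.1585 0.3017]  H_jac=[0.8354 0.0000; 0.0000 -0.2950]  S=[1.0089 -0.0451; -0.0451 0.3462]  K=[0.6609 -0.0490; 0.1205 -0.2413]  nu=[-0.7404, 1.5255]  x^+=[-1.1460, 2.3849]  P^+=[0.3563 0.0666; 0.0666 0.2642]

x_post = [-1.1460, 2.3849]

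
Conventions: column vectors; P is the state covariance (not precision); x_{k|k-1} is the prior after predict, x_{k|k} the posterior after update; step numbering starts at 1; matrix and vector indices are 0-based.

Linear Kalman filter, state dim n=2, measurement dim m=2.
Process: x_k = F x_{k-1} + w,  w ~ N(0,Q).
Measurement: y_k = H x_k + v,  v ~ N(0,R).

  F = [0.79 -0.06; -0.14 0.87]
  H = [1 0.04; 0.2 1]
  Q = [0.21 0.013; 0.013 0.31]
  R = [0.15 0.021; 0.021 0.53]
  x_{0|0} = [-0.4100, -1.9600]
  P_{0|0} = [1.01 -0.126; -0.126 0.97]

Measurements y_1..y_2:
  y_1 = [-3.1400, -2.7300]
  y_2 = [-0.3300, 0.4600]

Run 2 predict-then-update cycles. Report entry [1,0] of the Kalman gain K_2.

K[1,0] = -0.1127

step 1: x^-=[-0.2063, -1.6478]  P^-=[0.8558 -0.2370; -0.2370 1.0947]  S=[0.9886 -0.0030; -0.0030 1.5641]  K=[0.8560 -0.0405; -0.1934 0.6692]  nu=[-2.8678, -1.0409]  x^+=[-2.6189, -1.7896]  P^+=[0.1287 -0.0292; -0.0292 0.3565]
step 2: x^-=[-1.9615, -1.1903]  P^-=[0.2944 -0.0402; -0.0402 0.5894]  S=[0.4421 0.0630; 0.0630 1.1152]  K=[0.6652 -0.0208; -0.1127 0.5277]  nu=[1.6792, 2.0426]  x^+=[-0.8871, -0.3016]  P^+=[0.1000 -0.0171; -0.0171 0.2807]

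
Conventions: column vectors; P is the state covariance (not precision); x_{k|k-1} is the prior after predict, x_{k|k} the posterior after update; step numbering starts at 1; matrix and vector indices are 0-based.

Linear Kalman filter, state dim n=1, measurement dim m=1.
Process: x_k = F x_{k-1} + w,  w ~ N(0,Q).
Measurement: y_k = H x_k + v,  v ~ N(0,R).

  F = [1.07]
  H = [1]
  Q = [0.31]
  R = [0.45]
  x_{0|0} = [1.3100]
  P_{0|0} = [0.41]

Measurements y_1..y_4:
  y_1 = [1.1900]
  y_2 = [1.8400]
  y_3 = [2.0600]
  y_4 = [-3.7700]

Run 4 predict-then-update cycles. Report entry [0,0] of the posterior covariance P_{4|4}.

step 1: x^-=[1.4017]  P^-=[0.7794]  S=[1.2294]  K=[0.6340]  nu=[-0.2117]  x^+=[1.2675]  P^+=[0.2853]
step 2: x^-=[1.3562]  P^-=[0.6366]  S=[1.0866]  K=[0.5859]  nu=[0.4838]  x^+=[1.6397]  P^+=[0.2636]
step 3: x^-=[1.7544]  P^-=[0.6118]  S=[1.0618]  K=[0.5762]  nu=[0.3056]  x^+=[1.9305]  P^+=[0.2593]
step 4: x^-=[2.0656]  P^-=[0.6069]  S=[1.0569]  K=[0.5742]  nu=[-5.8356]  x^+=[-1.2853]  P^+=[0.2584]

P_post[0,0] = 0.2584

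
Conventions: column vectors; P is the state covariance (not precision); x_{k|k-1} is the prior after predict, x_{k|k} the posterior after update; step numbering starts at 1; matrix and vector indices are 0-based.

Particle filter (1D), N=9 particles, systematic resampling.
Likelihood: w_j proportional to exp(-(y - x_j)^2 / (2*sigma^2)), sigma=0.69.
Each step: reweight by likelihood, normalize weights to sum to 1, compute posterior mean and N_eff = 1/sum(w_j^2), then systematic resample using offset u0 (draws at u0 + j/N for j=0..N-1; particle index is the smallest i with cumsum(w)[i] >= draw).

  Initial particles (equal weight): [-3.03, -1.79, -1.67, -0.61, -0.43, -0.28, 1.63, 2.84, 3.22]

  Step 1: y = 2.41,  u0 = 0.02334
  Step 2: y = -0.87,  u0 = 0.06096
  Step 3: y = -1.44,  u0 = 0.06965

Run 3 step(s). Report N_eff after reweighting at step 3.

N_eff = 9.0000

step 1: w=[0.0000, 0.0000, 0.0000, 0.0000, 0.0001, 0.0003, 0.2847, 0.4441, 0.2708]  mean=2.5971  Neff=2.8441  idx=[6, 6, 6, 7, 7, 7, 7, 8, 8]
step 2: w=[0.3332, 0.3332, 0.3332, 0.0001, 0.0001, 0.0001, 0.0001, 0.0000, 0.0000]  mean=1.6306  Neff=3.0031  idx=[0, 0, 0, 1, 1, 1, 2, 2, 2]
step 3: w=[0.1111, 0.1111, 0.1111, 0.1111, 0.1111, 0.1111, 0.1111, 0.1111, 0.1111]  mean=1.6300  Neff=9.0000  idx=[0, 1, 2, 3, 4, 5, 6, 7, 8]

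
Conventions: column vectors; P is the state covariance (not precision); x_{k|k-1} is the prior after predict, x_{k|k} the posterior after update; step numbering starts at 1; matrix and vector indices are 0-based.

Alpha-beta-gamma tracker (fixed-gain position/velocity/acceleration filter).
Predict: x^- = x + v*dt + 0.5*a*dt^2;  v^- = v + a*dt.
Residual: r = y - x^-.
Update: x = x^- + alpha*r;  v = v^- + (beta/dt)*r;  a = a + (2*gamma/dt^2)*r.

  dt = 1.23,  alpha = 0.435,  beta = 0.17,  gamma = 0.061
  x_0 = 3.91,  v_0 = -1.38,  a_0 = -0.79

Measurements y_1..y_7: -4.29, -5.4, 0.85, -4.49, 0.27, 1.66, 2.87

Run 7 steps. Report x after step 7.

step 1: x_pred=1.6150  r=-5.9050  x^+=-0.9537  v^+=-3.1678  a^+=-1.2662
step 2: x_pred=-5.8079  r=0.4079  x^+=-5.6305  v^+=-4.6689  a^+=-1.2333
step 3: x_pred=-12.3061  r=13.1561  x^+=-6.5832  v^+=-4.3675  a^+=-0.1724
step 4: x_pred=-12.0856  r=7.5956  x^+=-8.7815  v^+=-3.5297  a^+=0.4401
step 5: x_pred=-12.7901  r=13.0601  x^+=-7.1090  v^+=-1.1833  a^+=1.4933
step 6: x_pred=-7.4348  r=9.0948  x^+=-3.4786  v^+=1.9105  a^+=2.2267
step 7: x_pred=0.5557  r=2.3143  x^+=1.5624  v^+=4.9692  a^+=2.4133

x_post = 1.5624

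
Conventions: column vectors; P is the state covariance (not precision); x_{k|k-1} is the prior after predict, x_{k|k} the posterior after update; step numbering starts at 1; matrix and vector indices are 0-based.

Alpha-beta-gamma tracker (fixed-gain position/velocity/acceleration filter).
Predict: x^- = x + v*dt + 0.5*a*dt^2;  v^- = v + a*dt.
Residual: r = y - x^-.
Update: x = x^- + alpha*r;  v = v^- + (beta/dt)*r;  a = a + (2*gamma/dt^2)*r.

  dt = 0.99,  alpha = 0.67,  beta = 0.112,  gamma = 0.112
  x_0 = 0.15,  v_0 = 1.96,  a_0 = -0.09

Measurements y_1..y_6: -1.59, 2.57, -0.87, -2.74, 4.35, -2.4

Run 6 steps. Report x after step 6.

x_post = -1.8356

step 1: x_pred=2.0463  r=-3.6363  x^+=-0.3900  v^+=1.4595  a^+=-0.9211
step 2: x_pred=0.6035  r=1.9665  x^+=1.9211  v^+=0.7701  a^+=-0.4716
step 3: x_pred=2.4524  r=-3.3224  x^+=0.2264  v^+=-0.0727  a^+=-1.2310
step 4: x_pred=-0.4488  r=-2.2912  x^+=-1.9839  v^+=-1.5505  a^+=-1.7546
step 5: x_pred=-4.3787  r=8.7287  x^+=1.4695  v^+=-2.3001  a^+=0.2403
step 6: x_pred=-0.6898  r=-1.7102  x^+=-1.8356  v^+=-2.2556  a^+=-0.1505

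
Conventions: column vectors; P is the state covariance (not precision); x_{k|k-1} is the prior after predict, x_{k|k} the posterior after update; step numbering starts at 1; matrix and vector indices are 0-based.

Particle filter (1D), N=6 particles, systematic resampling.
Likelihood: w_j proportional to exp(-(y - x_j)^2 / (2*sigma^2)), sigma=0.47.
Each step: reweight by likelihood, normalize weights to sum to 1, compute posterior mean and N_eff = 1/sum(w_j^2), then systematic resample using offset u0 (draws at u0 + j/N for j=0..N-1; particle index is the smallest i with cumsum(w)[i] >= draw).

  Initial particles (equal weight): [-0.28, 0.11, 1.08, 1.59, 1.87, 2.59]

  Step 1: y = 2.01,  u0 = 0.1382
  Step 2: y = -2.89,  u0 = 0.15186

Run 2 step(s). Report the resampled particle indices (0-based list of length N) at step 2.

resampled_idx = [0, 0, 0, 1, 1, 1]

step 1: w=[0.0000, 0.0001, 0.0631, 0.3000, 0.4278, 0.2089]  mean=1.8863  Neff=3.1185  idx=[3, 3, 4, 4, 5, 5]
step 2: w=[0.4986, 0.4986, 0.0014, 0.0014, 0.0000, 0.0000]  mean=1.5908  Neff=2.0115  idx=[0, 0, 0, 1, 1, 1]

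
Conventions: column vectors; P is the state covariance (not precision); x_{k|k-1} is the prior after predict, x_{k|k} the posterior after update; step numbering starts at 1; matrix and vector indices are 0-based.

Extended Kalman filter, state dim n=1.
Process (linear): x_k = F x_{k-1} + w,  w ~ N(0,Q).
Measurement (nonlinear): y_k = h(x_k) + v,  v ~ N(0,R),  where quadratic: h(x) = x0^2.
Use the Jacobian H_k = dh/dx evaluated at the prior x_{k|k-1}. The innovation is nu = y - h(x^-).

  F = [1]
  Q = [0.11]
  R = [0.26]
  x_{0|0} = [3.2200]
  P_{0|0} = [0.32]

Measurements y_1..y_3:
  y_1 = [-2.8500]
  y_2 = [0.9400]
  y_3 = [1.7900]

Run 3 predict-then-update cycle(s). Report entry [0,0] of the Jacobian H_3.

step 1: x^-=[3.2200]  P^-=[0.4300]  H_jac=[6.4400]  S=[18.0936]  K=[0.1530]  nu=[-13.2184]  x^+=[1.1969]  P^+=[0.0062]
step 2: x^-=[1.1969]  P^-=[0.1162]  H_jac=[2.3939]  S=[0.9258]  K=[0.3004]  nu=[-0.4927]  x^+=[1.0489]  P^+=[0.0326]
step 3: x^-=[1.0489]  P^-=[0.1426]  H_jac=[2.0979]  S=[0.8877]  K=[0.3371]  nu=[0.6897]  x^+=[1.2814]  P^+=[0.0418]

H_jac[0,0] = 2.0979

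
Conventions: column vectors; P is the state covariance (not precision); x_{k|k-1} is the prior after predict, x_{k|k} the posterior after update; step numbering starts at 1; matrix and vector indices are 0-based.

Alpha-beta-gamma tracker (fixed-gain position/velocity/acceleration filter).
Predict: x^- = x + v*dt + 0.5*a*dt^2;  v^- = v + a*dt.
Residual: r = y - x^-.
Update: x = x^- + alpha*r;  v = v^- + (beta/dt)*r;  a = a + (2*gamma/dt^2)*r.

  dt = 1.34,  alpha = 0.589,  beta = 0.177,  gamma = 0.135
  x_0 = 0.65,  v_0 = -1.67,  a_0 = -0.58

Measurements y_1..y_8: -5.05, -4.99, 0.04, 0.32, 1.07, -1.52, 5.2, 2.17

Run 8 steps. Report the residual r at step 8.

resid = -15.4170

step 1: x_pred=-2.1085  r=-2.9415  x^+=-3.8411  v^+=-2.8357  a^+=-1.0223
step 2: x_pred=-8.5588  r=3.5688  x^+=-6.4568  v^+=-3.7342  a^+=-0.4857
step 3: x_pred=-11.8967  r=11.9367  x^+=-4.8660  v^+=-2.8083  a^+=1.3092
step 4: x_pred=-7.4537  r=7.7737  x^+=-2.8750  v^+=-0.0272  a^+=2.4781
step 5: x_pred=-0.6865  r=1.7565  x^+=0.3481  v^+=3.5256  a^+=2.7422
step 6: x_pred=7.5343  r=-9.0543  x^+=2.2013  v^+=6.0042  a^+=1.3808
step 7: x_pred=11.4866  r=-6.2866  x^+=7.7838  v^+=7.0240  a^+=0.4355
step 8: x_pred=17.5870  r=-15.4170  x^+=8.5064  v^+=5.5712  a^+=-1.8827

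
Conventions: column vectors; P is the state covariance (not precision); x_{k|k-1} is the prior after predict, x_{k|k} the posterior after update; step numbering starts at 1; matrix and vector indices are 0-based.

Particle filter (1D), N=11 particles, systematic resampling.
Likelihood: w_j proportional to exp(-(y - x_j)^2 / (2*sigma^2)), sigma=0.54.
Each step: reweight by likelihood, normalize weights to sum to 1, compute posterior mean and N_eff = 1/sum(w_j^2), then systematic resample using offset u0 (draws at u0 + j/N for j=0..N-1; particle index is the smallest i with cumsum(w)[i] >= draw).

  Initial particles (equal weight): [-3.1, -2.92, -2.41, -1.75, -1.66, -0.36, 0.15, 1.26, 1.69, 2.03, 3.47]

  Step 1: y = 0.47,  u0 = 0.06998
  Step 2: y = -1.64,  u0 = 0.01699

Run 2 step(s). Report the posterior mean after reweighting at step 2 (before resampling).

step 1: w=[0.0000, 0.0000, 0.0000, 0.0001, 0.0003, 0.1939, 0.5301, 0.2167, 0.0492, 0.0097, 0.0000]  mean=0.3850  Neff=2.7172  idx=[5, 5, 6, 6, 6, 6, 6, 6, 7, 7, 8]
step 2: w=[0.4150, 0.4150, 0.0283, 0.0283, 0.0283, 0.0283, 0.0283, 0.0283, 0.0000, 0.0000, 0.0000]  mean=-0.2733  Neff=2.8628  idx=[0, 0, 0, 0, 0, 1, 1, 1, 1, 2, 5]

post_mean = -0.2733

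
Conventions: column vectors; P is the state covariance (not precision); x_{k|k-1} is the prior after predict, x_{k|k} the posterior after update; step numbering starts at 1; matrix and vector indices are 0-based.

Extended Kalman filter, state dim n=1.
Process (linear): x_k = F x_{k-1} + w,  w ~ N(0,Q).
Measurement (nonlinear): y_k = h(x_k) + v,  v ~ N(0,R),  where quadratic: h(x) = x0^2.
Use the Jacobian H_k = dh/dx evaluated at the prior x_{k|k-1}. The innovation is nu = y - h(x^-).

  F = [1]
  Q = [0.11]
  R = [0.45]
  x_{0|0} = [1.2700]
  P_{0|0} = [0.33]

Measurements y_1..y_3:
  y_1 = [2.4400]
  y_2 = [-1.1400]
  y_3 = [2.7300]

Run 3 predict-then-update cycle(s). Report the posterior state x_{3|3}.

x_post = [1.2845]

step 1: x^-=[1.2700]  P^-=[0.4400]  H_jac=[2.5400]  S=[3.2887]  K=[0.3398]  nu=[0.8271]  x^+=[1.5511]  P^+=[0.0602]
step 2: x^-=[1.5511]  P^-=[0.1702]  H_jac=[3.1021]  S=[2.0879]  K=[0.2529]  nu=[-3.5458]  x^+=[0.6544]  P^+=[0.0367]
step 3: x^-=[0.6544]  P^-=[0.1467]  H_jac=[1.3088]  S=[0.7013]  K=[0.2738]  nu=[2.3018]  x^+=[1.2845]  P^+=[0.0941]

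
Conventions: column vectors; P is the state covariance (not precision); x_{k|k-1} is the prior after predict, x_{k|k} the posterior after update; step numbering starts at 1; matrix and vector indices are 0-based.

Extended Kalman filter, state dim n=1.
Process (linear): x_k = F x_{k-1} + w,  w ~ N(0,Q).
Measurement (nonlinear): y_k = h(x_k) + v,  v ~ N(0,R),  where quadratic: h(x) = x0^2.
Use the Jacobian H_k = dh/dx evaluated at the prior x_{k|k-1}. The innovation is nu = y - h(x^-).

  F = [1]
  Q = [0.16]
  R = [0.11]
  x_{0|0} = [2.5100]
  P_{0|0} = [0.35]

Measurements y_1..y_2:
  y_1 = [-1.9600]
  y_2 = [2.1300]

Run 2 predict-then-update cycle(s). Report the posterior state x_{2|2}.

x_post = [1.5138]

step 1: x^-=[2.5100]  P^-=[0.5100]  H_jac=[5.0200]  S=[12.9622]  K=[0.1975]  nu=[-8.2601]  x^+=[0.8785]  P^+=[0.0043]
step 2: x^-=[0.8785]  P^-=[0.1643]  H_jac=[1.7571]  S=[0.6173]  K=[0.4677]  nu=[1.3582]  x^+=[1.5138]  P^+=[0.0293]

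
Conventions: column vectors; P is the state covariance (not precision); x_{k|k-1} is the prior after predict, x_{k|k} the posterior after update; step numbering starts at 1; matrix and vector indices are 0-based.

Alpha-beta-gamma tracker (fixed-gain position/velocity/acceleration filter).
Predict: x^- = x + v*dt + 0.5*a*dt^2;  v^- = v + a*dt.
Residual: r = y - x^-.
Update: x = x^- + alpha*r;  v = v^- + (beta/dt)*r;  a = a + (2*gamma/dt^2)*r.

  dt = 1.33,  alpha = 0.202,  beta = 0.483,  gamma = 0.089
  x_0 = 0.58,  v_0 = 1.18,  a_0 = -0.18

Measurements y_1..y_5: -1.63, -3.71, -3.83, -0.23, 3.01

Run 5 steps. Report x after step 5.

x_post = -6.8160

step 1: x_pred=1.9902  r=-3.6202  x^+=1.2589  v^+=-0.3741  a^+=-0.5443
step 2: x_pred=0.2800  r=-3.9900  x^+=-0.5260  v^+=-2.5470  a^+=-0.9458
step 3: x_pred=-4.7500  r=0.9200  x^+=-4.5642  v^+=-3.4708  a^+=-0.8532
step 4: x_pred=-9.9349  r=9.7049  x^+=-7.9745  v^+=-1.0811  a^+=0.1234
step 5: x_pred=-9.3033  r=12.3133  x^+=-6.8160  v^+=3.5546  a^+=1.3624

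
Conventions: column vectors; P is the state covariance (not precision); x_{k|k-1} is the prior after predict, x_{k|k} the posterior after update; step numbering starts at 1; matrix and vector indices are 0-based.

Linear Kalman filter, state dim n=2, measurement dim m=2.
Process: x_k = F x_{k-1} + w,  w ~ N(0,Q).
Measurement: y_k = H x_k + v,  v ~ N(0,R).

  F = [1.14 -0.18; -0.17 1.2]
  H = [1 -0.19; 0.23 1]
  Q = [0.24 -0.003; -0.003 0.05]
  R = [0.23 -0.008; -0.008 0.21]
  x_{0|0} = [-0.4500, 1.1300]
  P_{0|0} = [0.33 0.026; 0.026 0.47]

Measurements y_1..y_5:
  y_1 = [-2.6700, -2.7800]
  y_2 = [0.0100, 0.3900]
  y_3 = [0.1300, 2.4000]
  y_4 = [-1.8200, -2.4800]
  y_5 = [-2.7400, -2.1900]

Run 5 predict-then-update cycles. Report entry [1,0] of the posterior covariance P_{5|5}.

step 1: x^-=[-0.7164, 1.4325]  P^-=[0.6734 -0.1321; -0.1321 0.7257]  S=[0.9798 -0.1173; -0.1173 0.9106]  K=[0.7271 0.1187; -0.1870 0.7395]  nu=[-1.6814, -4.0477]  x^+=[-2.4195, -1.2465]  P^+=[0.1628 -0.0183; -0.0183 0.1610]
step 2: x^-=[-2.5339, -1.0845]  P^-=[0.4643 -0.0950; -0.0950 0.2940]  S=[0.7410 -0.0479; -0.0479 0.4849]  K=[0.6567 0.0892; -0.1683 0.5447]  nu=[2.3378, 2.0573]  x^+=[-0.8150, -0.3574]  P^+=[0.1465 -0.0202; -0.0202 0.1204]
step 3: x^-=[-0.8648, -0.2904]  P^-=[0.4426 -0.0857; -0.0857 0.2358]  S=[0.7136 -0.0329; -0.0329 0.4298]  K=[0.6470 0.0871; -0.1602 0.4905]  nu=[0.9396, 2.8893]  x^+=[-0.0052, 0.9764]  P^+=[0.1443 -0.0201; -0.0201 0.1089]
step 4: x^-=[-0.1817, 1.1726]  P^-=[0.4393 -0.0826; -0.0826 0.2192]  S=[0.7086 -0.0276; -0.0276 0.4145]  K=[0.6455 0.0875; -0.1569 0.4726]  nu=[-1.4155, -3.6108]  x^+=[-1.4114, -0.3118]  P^+=[0.1440 -0.0199; -0.0199 0.1051]
step 5: x^-=[-1.5528, -0.1343]  P^-=[0.4387 -0.0814; -0.0814 0.2136]  S=[0.7074 -0.0256; -0.0256 0.4093]  K=[0.6452 0.0878; -0.1557 0.4663]  nu=[-1.2127, -1.6986]  x^+=[-2.4845, -0.7376]  P^+=[0.1439 -0.0198; -0.0198 0.1037]

P_post[1,0] = -0.0198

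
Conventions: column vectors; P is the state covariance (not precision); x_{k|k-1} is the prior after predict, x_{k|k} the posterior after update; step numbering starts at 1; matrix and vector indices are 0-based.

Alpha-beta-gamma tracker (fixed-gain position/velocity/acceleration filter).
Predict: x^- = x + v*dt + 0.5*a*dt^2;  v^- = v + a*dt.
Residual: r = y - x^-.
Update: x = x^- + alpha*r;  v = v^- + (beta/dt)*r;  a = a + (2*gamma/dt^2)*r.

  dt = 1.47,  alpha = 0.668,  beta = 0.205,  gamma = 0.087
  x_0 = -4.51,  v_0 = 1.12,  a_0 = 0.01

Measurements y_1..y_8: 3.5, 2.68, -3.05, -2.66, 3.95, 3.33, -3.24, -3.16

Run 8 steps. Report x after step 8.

step 1: x_pred=-2.8528  r=6.3528  x^+=1.3909  v^+=2.0206  a^+=0.5215
step 2: x_pred=4.9247  r=-2.2447  x^+=3.4252  v^+=2.4743  a^+=0.3408
step 3: x_pred=7.4306  r=-10.4806  x^+=0.4296  v^+=1.5136  a^+=-0.5031
step 4: x_pred=2.1110  r=-4.7710  x^+=-1.0760  v^+=0.1087  a^+=-0.8873
step 5: x_pred=-1.8749  r=5.8249  x^+=2.0161  v^+=-0.3833  a^+=-0.4183
step 6: x_pred=1.0007  r=2.3293  x^+=2.5567  v^+=-0.6733  a^+=-0.2307
step 7: x_pred=1.3176  r=-4.5576  x^+=-1.7269  v^+=-1.6481  a^+=-0.5977
step 8: x_pred=-4.7953  r=1.6353  x^+=-3.7029  v^+=-2.2986  a^+=-0.4660

x_post = -3.7029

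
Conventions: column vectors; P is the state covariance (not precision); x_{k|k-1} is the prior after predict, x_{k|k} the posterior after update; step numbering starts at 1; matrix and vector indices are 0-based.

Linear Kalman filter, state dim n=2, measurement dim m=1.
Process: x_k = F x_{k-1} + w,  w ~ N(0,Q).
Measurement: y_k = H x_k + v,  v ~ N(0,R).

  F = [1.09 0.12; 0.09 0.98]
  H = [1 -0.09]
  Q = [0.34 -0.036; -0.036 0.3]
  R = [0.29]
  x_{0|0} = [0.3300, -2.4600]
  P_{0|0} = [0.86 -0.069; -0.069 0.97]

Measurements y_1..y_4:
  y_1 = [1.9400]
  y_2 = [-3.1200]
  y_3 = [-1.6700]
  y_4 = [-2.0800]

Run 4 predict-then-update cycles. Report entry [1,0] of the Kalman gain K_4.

step 1: x^-=[0.0645, -2.3811]  P^-=[1.3577 0.0880; 0.0880 1.2264]  S=[1.6418]  K=[0.8221; -0.0136]  nu=[1.6612]  x^+=[1.4302, -2.4038]  P^+=[0.2480 0.1064; 0.1064 1.2261]
step 2: x^-=[1.2705, -2.2270]  P^-=[0.6801 0.2473; 0.2473 1.4983]  S=[0.9378]  K=[0.7015; 0.1199]  nu=[-4.5909]  x^+=[-1.9502, -2.7776]  P^+=[0.2186 0.1684; 0.1684 1.4848]
step 3: x^-=[-2.4591, -2.8975]  P^-=[0.6652 0.3418; 0.3418 1.7575]  S=[0.9079]  K=[0.6988; 0.2022]  nu=[0.5283]  x^+=[-2.0899, -2.7907]  P^+=[0.2219 0.2135; 0.2135 1.7204]
step 4: x^-=[-2.6129, -2.9230]  P^-=[0.6842 0.4184; 0.4184 1.9917]  S=[0.9150]  K=[0.7066; 0.2614]  nu=[0.2698]  x^+=[-2.4222, -2.8524]  P^+=[0.2274 0.2494; 0.2494 1.9292]

K[1,0] = 0.2614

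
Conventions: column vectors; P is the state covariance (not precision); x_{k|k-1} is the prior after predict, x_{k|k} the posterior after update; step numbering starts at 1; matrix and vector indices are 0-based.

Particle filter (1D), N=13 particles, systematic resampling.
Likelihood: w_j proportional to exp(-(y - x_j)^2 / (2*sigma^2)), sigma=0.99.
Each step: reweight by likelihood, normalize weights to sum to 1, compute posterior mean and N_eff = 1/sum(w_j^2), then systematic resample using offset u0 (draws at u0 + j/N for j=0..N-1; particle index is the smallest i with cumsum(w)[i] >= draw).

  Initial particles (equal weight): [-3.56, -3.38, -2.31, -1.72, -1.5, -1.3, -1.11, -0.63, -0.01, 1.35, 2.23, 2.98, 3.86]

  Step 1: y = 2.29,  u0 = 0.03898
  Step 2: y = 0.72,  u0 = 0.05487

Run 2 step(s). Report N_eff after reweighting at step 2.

step 1: w=[0.0000, 0.0000, 0.0000, 0.0001, 0.0002, 0.0005, 0.0010, 0.0046, 0.0241, 0.2284, 0.3579, 0.2812, 0.1019]  mean=2.3324  Neff=3.6995  idx=[9, 9, 9, 10, 10, 10, 10, 10, 11, 11, 11, 11, 12]
step 2: w=[0.1893, 0.1893, 0.1893, 0.0724, 0.0724, 0.0724, 0.0724, 0.0724, 0.0171, 0.0171, 0.0171, 0.0171, 0.0015]  mean=1.7841  Neff=7.4130  idx=[0, 0, 1, 1, 1, 2, 2, 3, 4, 5, 6, 7, 10]

N_eff = 7.4130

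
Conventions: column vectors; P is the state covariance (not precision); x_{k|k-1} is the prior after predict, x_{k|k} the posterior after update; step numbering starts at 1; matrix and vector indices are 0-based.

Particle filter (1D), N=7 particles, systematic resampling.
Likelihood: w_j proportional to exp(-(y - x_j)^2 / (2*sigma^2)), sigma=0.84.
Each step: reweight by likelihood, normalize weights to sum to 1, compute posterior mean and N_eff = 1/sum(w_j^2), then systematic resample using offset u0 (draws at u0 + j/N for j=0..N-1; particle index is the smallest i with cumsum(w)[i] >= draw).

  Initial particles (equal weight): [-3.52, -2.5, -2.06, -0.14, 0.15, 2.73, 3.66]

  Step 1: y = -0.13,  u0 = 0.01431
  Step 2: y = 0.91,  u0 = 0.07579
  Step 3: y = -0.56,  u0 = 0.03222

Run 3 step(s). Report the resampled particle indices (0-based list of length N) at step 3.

step 1: w=[0.0001, 0.0092, 0.0350, 0.4903, 0.4639, 0.0015, 0.0000]  mean=-0.0905  Neff=2.1887  idx=[2, 3, 3, 3, 4, 4, 4]
step 2: w=[0.0006, 0.1359, 0.1359, 0.1359, 0.1972, 0.1972, 0.1972]  mean=0.0305  Neff=5.8104  idx=[1, 2, 3, 4, 5, 5, 6]
step 3: w=[0.1620, 0.1620, 0.1620, 0.1285, 0.1285, 0.1285, 0.1285]  mean=0.0090  Neff=6.9065  idx=[0, 1, 1, 2, 3, 5, 6]

resampled_idx = [0, 1, 1, 2, 3, 5, 6]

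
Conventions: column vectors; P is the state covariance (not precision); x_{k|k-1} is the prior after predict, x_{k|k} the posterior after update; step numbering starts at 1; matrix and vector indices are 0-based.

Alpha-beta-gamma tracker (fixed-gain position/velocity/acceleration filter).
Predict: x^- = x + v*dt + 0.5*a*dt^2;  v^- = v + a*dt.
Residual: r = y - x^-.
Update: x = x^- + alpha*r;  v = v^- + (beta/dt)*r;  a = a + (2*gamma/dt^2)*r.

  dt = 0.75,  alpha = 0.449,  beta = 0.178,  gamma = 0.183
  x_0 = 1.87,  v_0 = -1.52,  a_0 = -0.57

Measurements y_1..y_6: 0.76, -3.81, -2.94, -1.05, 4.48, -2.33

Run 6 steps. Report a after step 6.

a_post = 6.9657

step 1: x_pred=0.5697  r=0.1903  x^+=0.6551  v^+=-1.9023  a^+=-0.4462
step 2: x_pred=-0.8971  r=-2.9129  x^+=-2.2050  v^+=-2.9283  a^+=-2.3415
step 3: x_pred=-5.0598  r=2.1198  x^+=-4.1080  v^+=-4.1813  a^+=-0.9622
step 4: x_pred=-7.5146  r=6.4646  x^+=-4.6120  v^+=-3.3687  a^+=3.2441
step 5: x_pred=-6.2262  r=10.7062  x^+=-1.4191  v^+=1.6052  a^+=10.2102
step 6: x_pred=2.6564  r=-4.9864  x^+=0.4175  v^+=8.0794  a^+=6.9657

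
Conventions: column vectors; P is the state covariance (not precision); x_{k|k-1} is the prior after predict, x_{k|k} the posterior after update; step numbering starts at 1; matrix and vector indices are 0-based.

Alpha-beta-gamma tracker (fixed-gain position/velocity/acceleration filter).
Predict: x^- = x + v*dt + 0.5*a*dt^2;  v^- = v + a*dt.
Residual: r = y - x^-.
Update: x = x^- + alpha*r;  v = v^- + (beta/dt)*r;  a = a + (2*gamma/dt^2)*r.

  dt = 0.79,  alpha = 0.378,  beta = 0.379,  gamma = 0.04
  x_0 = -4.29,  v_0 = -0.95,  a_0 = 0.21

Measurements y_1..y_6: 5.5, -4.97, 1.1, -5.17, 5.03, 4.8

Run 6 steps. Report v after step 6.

step 1: x_pred=-4.9750  r=10.4750  x^+=-1.0154  v^+=4.2412  a^+=1.5527
step 2: x_pred=2.8197  r=-7.7897  x^+=-0.1248  v^+=1.7308  a^+=0.5542
step 3: x_pred=1.4155  r=-0.3155  x^+=1.2962  v^+=2.0173  a^+=0.5138
step 4: x_pred=3.0502  r=-8.2202  x^+=-0.0570  v^+=-1.5204  a^+=-0.5399
step 5: x_pred=-1.4267  r=6.4567  x^+=1.0140  v^+=1.1506  a^+=0.2877
step 6: x_pred=2.0127  r=2.7873  x^+=3.0663  v^+=2.7151  a^+=0.6450

v_post = 2.7151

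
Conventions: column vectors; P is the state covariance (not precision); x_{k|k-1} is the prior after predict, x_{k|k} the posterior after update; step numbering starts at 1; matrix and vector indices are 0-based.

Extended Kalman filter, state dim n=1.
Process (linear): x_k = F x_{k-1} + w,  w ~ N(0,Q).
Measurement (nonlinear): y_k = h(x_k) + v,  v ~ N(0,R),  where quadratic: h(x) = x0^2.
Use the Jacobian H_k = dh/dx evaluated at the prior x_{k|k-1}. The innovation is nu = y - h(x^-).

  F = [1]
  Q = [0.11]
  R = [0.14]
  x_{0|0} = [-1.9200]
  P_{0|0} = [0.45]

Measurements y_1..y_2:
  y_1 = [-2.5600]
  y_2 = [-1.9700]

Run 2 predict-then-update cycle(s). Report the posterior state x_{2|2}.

x_post = [0.5182]

step 1: x^-=[-1.9200]  P^-=[0.5600]  H_jac=[-3.8400]  S=[8.3975]  K=[-0.2561]  nu=[-6.2464]  x^+=[-0.3205]  P^+=[0.0093]
step 2: x^-=[-0.3205]  P^-=[0.1193]  H_jac=[-0.6409]  S=[0.1890]  K=[-0.4046]  nu=[-2.0727]  x^+=[0.5182]  P^+=[0.0884]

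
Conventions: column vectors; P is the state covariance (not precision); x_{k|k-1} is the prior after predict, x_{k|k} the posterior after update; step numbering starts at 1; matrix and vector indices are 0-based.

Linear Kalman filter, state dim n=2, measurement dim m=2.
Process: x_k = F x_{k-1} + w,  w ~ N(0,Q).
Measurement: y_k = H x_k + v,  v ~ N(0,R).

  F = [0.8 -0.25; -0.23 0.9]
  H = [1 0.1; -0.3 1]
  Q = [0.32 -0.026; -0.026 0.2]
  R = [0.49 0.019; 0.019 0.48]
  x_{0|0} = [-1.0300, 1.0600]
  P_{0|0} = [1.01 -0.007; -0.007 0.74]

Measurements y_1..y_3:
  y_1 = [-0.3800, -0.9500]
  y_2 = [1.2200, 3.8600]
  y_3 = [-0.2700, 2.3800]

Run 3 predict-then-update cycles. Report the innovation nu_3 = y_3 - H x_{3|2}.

innov = [0.1549, 0.6391]

step 1: x^-=[-1.0890, 1.1909]  P^-=[1.0155 -0.3838; -0.3838 0.8557]  S=[1.4373 -0.5723; -0.5723 1.6574]  K=[0.5964 -0.2094; 0.0299 0.5961]  nu=[0.5899, -2.4676]  x^+=[-0.2204, -0.2624]  P^+=[0.2885 -0.0026; -0.0026 0.2859]
step 2: x^-=[-0.1107, -0.1855]  P^-=[0.5236 -0.1455; -0.1455 0.4479]  S=[0.9890 -0.2344; -0.2344 1.0623]  K=[0.4719 -0.1807; 0.0083 0.4646]  nu=[1.3493, 4.0122]  x^+=[-0.1989, 1.6897]  P^+=[0.2287 -0.0091; -0.0091 0.2204]
step 3: x^-=[-0.5816, 1.5665]  P^-=[0.4838 -0.1248; -0.1248 0.3944]  S=[0.9528 -0.2077; -0.2077 0.9928]  K=[0.4562 -0.1764; 0.0055 0.4361]  nu=[0.1549, 0.6391]  x^+=[-0.6236, 1.8460]  P^+=[0.2212 -0.0097; -0.0097 0.2065]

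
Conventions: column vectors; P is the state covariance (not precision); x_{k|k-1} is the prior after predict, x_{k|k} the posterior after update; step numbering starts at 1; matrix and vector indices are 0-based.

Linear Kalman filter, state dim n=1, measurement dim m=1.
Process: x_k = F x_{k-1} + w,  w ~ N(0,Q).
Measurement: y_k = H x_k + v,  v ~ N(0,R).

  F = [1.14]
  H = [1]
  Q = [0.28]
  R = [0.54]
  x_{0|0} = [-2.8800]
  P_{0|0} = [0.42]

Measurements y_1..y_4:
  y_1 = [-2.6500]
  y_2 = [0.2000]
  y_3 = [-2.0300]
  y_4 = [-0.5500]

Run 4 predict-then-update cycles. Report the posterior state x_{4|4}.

step 1: x^-=[-3.2832]  P^-=[0.8258]  S=[1.3658]  K=[0.6046]  nu=[0.6332]  x^+=[-2.9003]  P^+=[0.3265]
step 2: x^-=[-3.3064]  P^-=[0.7043]  S=[1.2443]  K=[0.5660]  nu=[3.5064]  x^+=[-1.3217]  P^+=[0.3057]
step 3: x^-=[-1.5067]  P^-=[0.6772]  S=[1.2172]  K=[0.5564]  nu=[-0.5233]  x^+=[-1.7979]  P^+=[0.3004]
step 4: x^-=[-2.0495]  P^-=[0.6705]  S=[1.2105]  K=[0.5539]  nu=[1.4995]  x^+=[-1.2190]  P^+=[0.2991]

x_post = [-1.2190]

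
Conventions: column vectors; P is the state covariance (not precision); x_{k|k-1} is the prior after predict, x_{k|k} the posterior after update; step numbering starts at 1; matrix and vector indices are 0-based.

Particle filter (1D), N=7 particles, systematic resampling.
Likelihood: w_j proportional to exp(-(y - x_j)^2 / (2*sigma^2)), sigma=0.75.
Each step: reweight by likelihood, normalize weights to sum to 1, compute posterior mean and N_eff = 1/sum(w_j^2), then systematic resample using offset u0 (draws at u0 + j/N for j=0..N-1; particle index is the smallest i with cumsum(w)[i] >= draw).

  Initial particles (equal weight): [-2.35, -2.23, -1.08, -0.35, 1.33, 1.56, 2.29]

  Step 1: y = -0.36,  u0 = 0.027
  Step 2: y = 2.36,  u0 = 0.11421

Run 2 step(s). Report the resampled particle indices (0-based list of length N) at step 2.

resampled_idx = [3, 4, 4, 5, 5, 6, 6]

step 1: w=[0.0162, 0.0245, 0.3459, 0.5483, 0.0433, 0.0207, 0.0011]  mean=-0.5659  Neff=2.3615  idx=[1, 2, 2, 3, 3, 3, 3]
step 2: w=[0.0000, 0.0046, 0.0046, 0.2477, 0.2477, 0.2477, 0.2477]  mean=-0.3567  Neff=4.0736  idx=[3, 4, 4, 5, 5, 6, 6]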